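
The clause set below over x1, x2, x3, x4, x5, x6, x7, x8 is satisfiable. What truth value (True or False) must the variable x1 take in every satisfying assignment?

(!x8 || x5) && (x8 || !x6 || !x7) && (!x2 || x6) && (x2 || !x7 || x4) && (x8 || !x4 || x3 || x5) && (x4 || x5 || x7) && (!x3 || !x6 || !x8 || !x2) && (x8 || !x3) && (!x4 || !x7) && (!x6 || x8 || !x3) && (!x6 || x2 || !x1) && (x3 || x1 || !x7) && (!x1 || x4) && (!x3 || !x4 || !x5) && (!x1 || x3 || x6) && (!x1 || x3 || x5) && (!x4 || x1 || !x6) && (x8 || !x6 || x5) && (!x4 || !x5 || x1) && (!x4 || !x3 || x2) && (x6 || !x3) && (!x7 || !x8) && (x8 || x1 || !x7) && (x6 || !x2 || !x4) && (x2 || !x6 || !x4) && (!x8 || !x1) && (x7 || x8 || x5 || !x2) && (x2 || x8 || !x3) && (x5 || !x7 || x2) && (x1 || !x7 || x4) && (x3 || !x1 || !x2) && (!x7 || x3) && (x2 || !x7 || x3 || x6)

Suppose x1 = true.
From the singleton clause (x4), x4 = true.
From the singleton clause (!x7), x7 = false.
From the singleton clause (!x8), x8 = false.
From the singleton clause (!x3), x3 = false.
From the singleton clause (x5), x5 = true.
From the singleton clause (x6), x6 = true.
From the singleton clause (x2), x2 = true.
But (!x2) is also a unit clause — contradiction.
So every satisfying assignment has x1 = False.

False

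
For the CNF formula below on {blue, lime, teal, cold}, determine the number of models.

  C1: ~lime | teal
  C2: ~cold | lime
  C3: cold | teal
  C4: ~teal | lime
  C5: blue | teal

There are 2^4 = 16 truth assignments over (blue, lime, teal, cold).
Check each against the 5 clauses (columns in the order blue, lime, teal, cold):
  F F F F  ✗ fails (cold | teal)
  F F F T  ✗ fails (~cold | lime)
  F F T F  ✗ fails (~teal | lime)
  F F T T  ✗ fails (~cold | lime)
  F T F F  ✗ fails (~lime | teal)
  F T F T  ✗ fails (~lime | teal)
  F T T F  ✓ satisfies all
  F T T T  ✓ satisfies all
  T F F F  ✗ fails (cold | teal)
  T F F T  ✗ fails (~cold | lime)
  T F T F  ✗ fails (~teal | lime)
  T F T T  ✗ fails (~cold | lime)
  T T F F  ✗ fails (~lime | teal)
  T T F T  ✗ fails (~lime | teal)
  T T T F  ✓ satisfies all
  T T T T  ✓ satisfies all
4 of the 16 rows are models.

4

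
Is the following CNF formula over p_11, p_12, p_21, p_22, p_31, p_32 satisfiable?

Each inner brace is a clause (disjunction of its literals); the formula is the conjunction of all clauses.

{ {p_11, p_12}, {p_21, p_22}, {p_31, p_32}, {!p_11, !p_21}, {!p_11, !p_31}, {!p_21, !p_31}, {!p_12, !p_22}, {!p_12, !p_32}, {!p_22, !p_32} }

No, unsatisfiable

Case p_11 = true:
(!p_21) alone gives p_21 = false.
(p_22) alone gives p_22 = true.
(!p_31) alone gives p_31 = false.
(p_32) alone gives p_32 = true.
But (!p_32) is also a unit clause — contradiction.
So p_11 must be the other value — set p_11 = false.
(p_12) alone gives p_12 = true.
(!p_22) alone gives p_22 = false.
(p_21) alone gives p_21 = true.
(!p_31) alone gives p_31 = false.
(p_32) alone gives p_32 = true.
But (!p_32) is also a unit clause — contradiction.
Neither p_11 = true nor p_11 = false works.
No assignment satisfies every clause.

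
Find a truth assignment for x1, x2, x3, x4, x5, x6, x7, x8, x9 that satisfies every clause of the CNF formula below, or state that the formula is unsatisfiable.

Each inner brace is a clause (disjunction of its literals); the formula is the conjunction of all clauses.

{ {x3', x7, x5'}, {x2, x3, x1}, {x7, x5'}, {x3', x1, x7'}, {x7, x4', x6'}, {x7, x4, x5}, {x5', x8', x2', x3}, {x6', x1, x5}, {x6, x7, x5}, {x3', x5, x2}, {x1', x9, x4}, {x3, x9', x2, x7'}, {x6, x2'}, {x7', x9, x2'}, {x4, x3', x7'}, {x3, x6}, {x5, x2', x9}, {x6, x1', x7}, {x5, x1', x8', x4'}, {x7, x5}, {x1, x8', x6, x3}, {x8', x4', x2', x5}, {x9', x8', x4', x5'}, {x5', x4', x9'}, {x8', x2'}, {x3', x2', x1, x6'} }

x1 ↦ 1,  x2 ↦ 1,  x3 ↦ 0,  x4 ↦ 0,  x5 ↦ 1,  x6 ↦ 1,  x7 ↦ 1,  x8 ↦ 0,  x9 ↦ 1

Branch on x7: set x7 = 1.
Branch on x3: set x3 = 0.
(x6) alone gives x6 = 1.
Branch on x2: set x2 = 1.
(x9) alone gives x9 = 1.
(x8') alone gives x8 = 0.
Branch on x1: set x1 = 1.
Branch on x5: set x5 = 1.
(x4') alone gives x4 = 0.
This assignment satisfies each clause.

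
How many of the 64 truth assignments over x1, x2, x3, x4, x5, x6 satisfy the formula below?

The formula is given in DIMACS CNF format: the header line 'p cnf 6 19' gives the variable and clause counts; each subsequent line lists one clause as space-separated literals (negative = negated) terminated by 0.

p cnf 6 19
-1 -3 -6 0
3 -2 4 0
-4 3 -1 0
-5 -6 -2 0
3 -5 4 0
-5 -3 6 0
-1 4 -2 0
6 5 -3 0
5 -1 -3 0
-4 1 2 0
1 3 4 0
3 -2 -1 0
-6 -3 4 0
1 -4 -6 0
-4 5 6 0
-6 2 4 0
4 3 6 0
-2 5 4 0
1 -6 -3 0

There are 2^6 = 64 truth assignments over (x1, x2, x3, x4, x5, x6).
Split on x2. With x2 = True, the clauses containing x2 are satisfied and ¬x2 drops from the rest; 1 of the 2^5 = 32 assignments to the other variables satisfy what remains.
With x2 = False, by the same count on the reduced clause set, 0 assignments work.
(One model: x1=F, x2=T, x3=F, x4=T, x5=T, x6=F.)
Total: 1 + 0 = 1.

1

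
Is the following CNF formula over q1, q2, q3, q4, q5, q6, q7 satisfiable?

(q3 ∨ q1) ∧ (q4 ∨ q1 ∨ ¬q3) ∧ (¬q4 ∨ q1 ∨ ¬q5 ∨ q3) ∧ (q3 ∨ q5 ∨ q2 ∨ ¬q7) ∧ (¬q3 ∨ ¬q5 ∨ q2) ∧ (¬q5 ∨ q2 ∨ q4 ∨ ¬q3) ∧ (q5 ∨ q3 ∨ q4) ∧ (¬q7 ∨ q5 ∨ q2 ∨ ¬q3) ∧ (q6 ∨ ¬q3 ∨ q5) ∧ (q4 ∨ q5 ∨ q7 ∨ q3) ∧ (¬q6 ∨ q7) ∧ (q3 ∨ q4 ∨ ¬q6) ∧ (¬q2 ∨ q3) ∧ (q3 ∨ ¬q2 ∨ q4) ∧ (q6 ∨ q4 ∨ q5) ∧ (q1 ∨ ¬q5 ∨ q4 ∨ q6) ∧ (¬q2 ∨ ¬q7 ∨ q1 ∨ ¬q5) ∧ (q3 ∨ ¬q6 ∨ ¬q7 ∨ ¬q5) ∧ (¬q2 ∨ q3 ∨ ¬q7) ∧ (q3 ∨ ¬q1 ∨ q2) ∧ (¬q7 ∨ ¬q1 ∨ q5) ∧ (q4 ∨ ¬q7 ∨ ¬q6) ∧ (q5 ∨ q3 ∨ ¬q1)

Branch on q3: set q3 = True.
Branch on q4: set q4 = True.
Branch on q5: set q5 = True.
The clause (q2) is unit, so q2 = True.
Branch on q6: set q6 = False.
Branch on q7: set q7 = True.
The clause (q1) is unit, so q1 = True.
Every clause now holds.
A satisfying assignment: q1 ↦ True,  q2 ↦ True,  q3 ↦ True,  q4 ↦ True,  q5 ↦ True,  q6 ↦ False,  q7 ↦ True.

Satisfiable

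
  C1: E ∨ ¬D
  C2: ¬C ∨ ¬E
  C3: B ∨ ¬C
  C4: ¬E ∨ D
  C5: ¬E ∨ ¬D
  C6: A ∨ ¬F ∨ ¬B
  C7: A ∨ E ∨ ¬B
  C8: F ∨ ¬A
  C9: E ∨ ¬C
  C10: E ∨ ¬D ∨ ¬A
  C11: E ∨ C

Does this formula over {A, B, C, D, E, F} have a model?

Suppose E = True.
(¬C) alone gives C = False.
(D) alone gives D = True.
But (¬D) is also a unit clause — contradiction.
Backtrack on E: now try E = False.
(¬D) alone gives D = False.
(¬C) alone gives C = False.
But (C) is also a unit clause — contradiction.
Either choice for E ends in contradiction.
No assignment satisfies every clause.

No, unsatisfiable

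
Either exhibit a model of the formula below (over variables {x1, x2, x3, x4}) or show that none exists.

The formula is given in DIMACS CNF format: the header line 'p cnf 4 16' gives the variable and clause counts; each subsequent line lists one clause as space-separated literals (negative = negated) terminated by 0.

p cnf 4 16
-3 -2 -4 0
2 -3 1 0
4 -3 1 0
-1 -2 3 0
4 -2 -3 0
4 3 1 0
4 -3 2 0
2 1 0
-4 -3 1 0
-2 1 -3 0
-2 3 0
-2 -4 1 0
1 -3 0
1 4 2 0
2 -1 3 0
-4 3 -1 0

Try x2 = False.
Unit clause (x1) forces x1 = True.
Unit clause (x3) forces x3 = True.
Unit clause (x4) forces x4 = True.
All clauses are satisfied.

x1=True; x2=False; x3=True; x4=True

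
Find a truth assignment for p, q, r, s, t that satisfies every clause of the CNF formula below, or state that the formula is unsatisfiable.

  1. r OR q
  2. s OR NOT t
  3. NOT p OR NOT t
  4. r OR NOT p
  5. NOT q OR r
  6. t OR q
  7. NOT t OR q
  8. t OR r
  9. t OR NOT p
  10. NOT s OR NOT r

Branch on r: set r = true.
The clause (NOT s) is unit, so s = false.
The clause (NOT t) is unit, so t = false.
The clause (q) is unit, so q = true.
The clause (NOT p) is unit, so p = false.
All clauses are satisfied.

p: false; q: true; r: true; s: false; t: false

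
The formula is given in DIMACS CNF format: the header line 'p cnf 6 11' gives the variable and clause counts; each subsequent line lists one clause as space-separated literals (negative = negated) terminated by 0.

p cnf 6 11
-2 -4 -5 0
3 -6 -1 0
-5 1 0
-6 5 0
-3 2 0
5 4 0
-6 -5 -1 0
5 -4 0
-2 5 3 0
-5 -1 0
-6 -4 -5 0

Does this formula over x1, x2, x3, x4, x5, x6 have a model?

Try x5 = False.
(¬x6) alone gives x6 = False.
(x4) alone gives x4 = True.
Now (¬x4) is unsatisfied and unit — conflict.
Backtrack on x5: now try x5 = True.
(x1) alone gives x1 = True.
Now (¬x1) is unsatisfied and unit — conflict.
Neither x5 = True nor x5 = False works.
No assignment satisfies every clause.

No, unsatisfiable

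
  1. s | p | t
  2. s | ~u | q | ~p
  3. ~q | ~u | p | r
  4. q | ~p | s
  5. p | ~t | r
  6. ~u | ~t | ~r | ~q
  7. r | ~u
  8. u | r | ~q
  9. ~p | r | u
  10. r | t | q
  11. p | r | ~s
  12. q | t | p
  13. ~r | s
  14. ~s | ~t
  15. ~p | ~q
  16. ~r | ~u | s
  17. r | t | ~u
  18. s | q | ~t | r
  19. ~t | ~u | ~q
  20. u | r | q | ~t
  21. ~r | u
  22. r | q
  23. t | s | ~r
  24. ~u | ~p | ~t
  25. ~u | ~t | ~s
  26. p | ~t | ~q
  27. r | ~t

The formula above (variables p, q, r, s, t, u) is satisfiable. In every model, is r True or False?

Suppose r = 0.
Unit clause (~u) forces u = 0.
Unit clause (~q) forces q = 0.
That conflicts with the unit clause (q).
So every satisfying assignment has r = True.

True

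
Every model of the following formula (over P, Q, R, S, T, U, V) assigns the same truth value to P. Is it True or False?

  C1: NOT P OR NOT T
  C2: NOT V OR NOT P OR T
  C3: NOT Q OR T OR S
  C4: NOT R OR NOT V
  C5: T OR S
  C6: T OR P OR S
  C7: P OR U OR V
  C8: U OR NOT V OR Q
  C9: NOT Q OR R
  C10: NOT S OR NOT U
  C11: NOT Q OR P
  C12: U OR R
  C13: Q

Suppose P = false.
Unit clause (NOT Q) forces Q = false.
But (Q) is also a unit clause — contradiction.
So every satisfying assignment has P = True.

True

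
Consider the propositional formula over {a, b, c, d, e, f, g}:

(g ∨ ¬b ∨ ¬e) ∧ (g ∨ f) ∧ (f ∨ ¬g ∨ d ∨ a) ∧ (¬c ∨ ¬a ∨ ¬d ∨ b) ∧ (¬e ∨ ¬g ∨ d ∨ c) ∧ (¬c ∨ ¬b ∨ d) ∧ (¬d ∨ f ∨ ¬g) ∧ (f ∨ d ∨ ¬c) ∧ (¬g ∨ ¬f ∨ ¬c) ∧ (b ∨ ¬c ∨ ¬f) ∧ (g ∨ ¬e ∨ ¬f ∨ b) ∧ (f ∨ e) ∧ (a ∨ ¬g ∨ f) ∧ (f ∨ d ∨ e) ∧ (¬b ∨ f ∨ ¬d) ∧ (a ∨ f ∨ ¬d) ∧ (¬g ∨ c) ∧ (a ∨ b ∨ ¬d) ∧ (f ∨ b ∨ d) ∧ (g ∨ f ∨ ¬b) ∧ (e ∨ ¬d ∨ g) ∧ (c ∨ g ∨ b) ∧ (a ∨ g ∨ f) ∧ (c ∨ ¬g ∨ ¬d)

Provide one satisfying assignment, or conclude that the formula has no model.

a=False; b=True; c=False; d=False; e=False; f=True; g=False

Try g = False.
From the singleton clause (f), f = True.
Try b = True.
From the singleton clause (¬e), e = False.
From the singleton clause (¬d), d = False.
From the singleton clause (¬c), c = False.
Every clause is now satisfied; a is unconstrained.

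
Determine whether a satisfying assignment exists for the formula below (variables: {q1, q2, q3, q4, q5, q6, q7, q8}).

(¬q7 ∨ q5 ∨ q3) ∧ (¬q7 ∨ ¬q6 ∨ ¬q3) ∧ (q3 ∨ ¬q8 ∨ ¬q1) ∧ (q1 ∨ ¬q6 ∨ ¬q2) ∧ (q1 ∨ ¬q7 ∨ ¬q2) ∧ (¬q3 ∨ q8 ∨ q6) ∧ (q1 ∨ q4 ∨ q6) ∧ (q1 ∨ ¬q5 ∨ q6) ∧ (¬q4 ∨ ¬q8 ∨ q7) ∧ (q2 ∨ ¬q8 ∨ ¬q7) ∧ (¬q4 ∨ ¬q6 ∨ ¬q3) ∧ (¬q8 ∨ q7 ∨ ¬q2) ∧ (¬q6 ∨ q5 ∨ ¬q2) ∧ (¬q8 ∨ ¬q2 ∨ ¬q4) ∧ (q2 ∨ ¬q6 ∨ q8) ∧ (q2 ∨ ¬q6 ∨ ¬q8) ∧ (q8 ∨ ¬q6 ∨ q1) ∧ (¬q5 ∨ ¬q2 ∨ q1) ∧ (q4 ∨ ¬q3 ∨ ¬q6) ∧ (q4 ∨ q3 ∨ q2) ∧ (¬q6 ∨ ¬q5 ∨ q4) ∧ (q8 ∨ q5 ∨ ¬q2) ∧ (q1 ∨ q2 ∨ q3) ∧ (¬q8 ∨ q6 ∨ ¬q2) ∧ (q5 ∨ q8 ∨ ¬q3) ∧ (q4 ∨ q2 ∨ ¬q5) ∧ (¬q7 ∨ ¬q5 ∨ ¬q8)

Satisfiable

Branch on q7: set q7 = True.
Branch on q5: set q5 = True.
Unit clause (¬q8) forces q8 = False.
Branch on q6: set q6 = True.
Unit clause (¬q3) forces q3 = False.
Unit clause (q2) forces q2 = True.
Unit clause (q1) forces q1 = True.
Unit clause (q4) forces q4 = True.
Every clause now holds.
A satisfying assignment: q1=True,  q2=True,  q3=False,  q4=True,  q5=True,  q6=True,  q7=True,  q8=False.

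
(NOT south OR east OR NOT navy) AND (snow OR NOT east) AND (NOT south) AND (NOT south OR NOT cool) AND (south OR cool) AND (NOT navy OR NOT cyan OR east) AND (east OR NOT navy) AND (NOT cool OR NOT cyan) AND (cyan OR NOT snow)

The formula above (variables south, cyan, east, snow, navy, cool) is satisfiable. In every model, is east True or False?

Suppose east = true.
Unit clause (snow) forces snow = true.
Unit clause (NOT south) forces south = false.
Unit clause (cool) forces cool = true.
Unit clause (NOT cyan) forces cyan = false.
Now (cyan) is unsatisfied and unit — conflict.
So every satisfying assignment has east = False.

False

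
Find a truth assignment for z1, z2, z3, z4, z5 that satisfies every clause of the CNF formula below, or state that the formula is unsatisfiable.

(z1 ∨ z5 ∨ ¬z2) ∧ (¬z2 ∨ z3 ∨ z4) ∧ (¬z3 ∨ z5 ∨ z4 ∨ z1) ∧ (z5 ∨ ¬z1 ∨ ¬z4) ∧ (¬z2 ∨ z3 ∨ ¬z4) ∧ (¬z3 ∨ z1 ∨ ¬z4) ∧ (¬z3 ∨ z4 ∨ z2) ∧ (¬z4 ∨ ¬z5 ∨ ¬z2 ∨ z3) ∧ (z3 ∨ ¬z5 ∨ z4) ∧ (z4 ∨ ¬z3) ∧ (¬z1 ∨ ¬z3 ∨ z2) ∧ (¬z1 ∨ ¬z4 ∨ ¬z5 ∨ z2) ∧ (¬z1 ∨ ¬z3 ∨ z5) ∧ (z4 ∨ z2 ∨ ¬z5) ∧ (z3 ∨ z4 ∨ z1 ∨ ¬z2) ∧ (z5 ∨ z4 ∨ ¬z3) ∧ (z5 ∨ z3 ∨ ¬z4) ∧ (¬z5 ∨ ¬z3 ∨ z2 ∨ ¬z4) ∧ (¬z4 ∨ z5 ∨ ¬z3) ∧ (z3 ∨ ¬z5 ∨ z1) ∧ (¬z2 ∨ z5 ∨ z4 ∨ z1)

z1: False; z2: False; z3: False; z4: False; z5: False

Try z4 = False.
The clause (¬z3) is unit, so z3 = False.
The clause (¬z2) is unit, so z2 = False.
The clause (¬z5) is unit, so z5 = False.
All clauses hold; z1 can take either value.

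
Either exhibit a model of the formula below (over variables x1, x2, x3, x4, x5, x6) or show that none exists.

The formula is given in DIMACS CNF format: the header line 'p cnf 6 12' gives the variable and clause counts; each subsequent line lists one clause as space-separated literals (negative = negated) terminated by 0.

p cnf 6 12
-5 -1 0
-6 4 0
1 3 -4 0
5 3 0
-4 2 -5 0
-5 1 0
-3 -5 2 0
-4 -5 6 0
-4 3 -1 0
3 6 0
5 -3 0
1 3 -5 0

Case x5 = False:
From the singleton clause (x3), x3 = True.
That conflicts with the unit clause (¬x3).
Backtrack on x5: now try x5 = True.
From the singleton clause (¬x1), x1 = False.
That conflicts with the unit clause (x1).
Either choice for x5 ends in contradiction.

UNSATISFIABLE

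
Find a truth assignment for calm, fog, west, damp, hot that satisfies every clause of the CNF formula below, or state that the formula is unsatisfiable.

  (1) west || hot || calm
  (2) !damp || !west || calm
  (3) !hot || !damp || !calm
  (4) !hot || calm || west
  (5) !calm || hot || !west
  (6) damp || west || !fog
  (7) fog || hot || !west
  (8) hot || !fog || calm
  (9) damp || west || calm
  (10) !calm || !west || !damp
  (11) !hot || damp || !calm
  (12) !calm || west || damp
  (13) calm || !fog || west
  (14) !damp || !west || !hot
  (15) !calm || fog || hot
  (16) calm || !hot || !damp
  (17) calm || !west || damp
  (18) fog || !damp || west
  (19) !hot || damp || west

Suppose west = false.
Suppose hot = false.
From the singleton clause (calm), calm = true.
From the singleton clause (damp), damp = true.
From the singleton clause (fog), fog = true.
This assignment satisfies each clause.

calm=true, fog=true, west=false, damp=true, hot=false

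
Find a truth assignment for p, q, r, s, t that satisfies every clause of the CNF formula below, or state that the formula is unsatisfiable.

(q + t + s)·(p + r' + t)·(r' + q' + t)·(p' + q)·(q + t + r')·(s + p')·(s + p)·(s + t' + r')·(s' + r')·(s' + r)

UNSATISFIABLE

Try p = 0.
(s) alone gives s = 1.
(r') alone gives r = 0.
Now (r) is unsatisfied and unit — conflict.
So p must be the other value — set p = 1.
(q) alone gives q = 1.
(s) alone gives s = 1.
(r') alone gives r = 0.
Now (r) is unsatisfied and unit — conflict.
Neither p = 1 nor p = 0 works.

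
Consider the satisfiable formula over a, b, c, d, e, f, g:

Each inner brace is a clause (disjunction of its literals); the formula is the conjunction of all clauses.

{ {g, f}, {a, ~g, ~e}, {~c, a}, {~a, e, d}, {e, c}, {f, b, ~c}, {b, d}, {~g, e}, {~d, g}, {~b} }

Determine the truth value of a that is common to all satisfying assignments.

Suppose a = 0.
Unit clause (~c) forces c = 0.
Unit clause (e) forces e = 1.
Unit clause (~g) forces g = 0.
Unit clause (f) forces f = 1.
Unit clause (~d) forces d = 0.
Unit clause (b) forces b = 1.
Now (~b) is unsatisfied and unit — conflict.
So every satisfying assignment has a = True.

True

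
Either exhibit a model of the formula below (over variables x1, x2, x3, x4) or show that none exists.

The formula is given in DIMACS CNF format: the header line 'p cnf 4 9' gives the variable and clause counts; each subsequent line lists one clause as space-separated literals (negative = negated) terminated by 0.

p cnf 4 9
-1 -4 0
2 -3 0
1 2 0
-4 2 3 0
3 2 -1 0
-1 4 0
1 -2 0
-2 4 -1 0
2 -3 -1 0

UNSATISFIABLE

Case x1 = False:
(x2) alone gives x2 = True.
But (¬x2) is also a unit clause — contradiction.
Undo x1 and try x1 = True.
(¬x4) alone gives x4 = False.
But (x4) is also a unit clause — contradiction.
Both values of x1 lead to a conflict.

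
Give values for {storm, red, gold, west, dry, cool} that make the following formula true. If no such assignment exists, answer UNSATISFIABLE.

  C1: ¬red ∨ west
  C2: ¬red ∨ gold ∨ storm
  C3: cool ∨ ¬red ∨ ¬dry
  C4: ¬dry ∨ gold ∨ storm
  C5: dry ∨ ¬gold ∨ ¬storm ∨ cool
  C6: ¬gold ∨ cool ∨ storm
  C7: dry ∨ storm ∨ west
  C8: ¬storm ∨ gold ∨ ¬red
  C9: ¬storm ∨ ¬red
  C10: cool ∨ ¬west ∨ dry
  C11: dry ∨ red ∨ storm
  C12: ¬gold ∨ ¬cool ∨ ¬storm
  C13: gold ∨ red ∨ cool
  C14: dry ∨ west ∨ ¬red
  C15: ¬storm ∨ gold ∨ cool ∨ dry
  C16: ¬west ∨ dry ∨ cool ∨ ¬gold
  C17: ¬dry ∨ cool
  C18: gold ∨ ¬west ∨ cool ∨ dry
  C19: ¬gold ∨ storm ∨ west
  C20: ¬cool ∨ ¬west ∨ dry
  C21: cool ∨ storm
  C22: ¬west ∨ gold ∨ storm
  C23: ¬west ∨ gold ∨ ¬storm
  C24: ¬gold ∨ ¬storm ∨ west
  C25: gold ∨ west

storm: False,  red: False,  gold: True,  west: True,  dry: True,  cool: True

Try red = False.
Try dry = True.
Unit clause (cool) forces cool = True.
Try gold = True.
Unit clause (¬storm) forces storm = False.
Unit clause (west) forces west = True.
All clauses are satisfied.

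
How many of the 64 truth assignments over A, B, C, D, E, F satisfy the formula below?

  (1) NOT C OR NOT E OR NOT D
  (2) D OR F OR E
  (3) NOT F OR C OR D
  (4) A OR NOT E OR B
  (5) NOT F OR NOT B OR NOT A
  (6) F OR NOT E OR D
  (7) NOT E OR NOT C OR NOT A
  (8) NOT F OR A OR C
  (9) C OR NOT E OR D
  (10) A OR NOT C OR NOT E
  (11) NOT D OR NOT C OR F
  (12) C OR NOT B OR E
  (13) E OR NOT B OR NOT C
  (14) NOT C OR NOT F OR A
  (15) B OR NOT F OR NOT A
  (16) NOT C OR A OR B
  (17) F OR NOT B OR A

4

There are 2^6 = 64 truth assignments over (A, B, C, D, E, F).
Split on F. With F = true, the clauses containing F are satisfied and NOT F drops from the rest; 0 of the 2^5 = 32 assignments to the other variables satisfy what remains.
With F = false, by the same count on the reduced clause set, 4 assignments work.
Total: 0 + 4 = 4.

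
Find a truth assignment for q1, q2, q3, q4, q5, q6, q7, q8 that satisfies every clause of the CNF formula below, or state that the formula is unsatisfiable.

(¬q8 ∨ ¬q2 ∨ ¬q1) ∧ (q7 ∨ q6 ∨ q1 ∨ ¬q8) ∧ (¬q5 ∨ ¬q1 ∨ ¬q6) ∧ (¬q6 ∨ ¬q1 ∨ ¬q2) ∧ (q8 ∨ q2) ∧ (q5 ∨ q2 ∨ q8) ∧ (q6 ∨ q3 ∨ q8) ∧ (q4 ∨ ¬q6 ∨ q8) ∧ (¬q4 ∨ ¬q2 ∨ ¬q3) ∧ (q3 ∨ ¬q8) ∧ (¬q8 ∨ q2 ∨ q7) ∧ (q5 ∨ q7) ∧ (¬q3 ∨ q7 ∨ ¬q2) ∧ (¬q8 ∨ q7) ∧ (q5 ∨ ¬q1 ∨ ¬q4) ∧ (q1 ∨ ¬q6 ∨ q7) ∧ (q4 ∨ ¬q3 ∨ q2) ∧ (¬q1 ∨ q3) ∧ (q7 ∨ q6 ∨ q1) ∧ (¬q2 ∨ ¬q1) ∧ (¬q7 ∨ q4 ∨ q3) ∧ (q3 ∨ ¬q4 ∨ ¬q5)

q1 ↦ False; q2 ↦ True; q3 ↦ False; q4 ↦ True; q5 ↦ False; q6 ↦ True; q7 ↦ True; q8 ↦ False

Try q8 = False.
Unit clause (q2) forces q2 = True.
Unit clause (¬q1) forces q1 = False.
Try q6 = True.
Unit clause (q4) forces q4 = True.
Unit clause (¬q3) forces q3 = False.
Unit clause (q7) forces q7 = True.
Unit clause (¬q5) forces q5 = False.
This assignment satisfies each clause.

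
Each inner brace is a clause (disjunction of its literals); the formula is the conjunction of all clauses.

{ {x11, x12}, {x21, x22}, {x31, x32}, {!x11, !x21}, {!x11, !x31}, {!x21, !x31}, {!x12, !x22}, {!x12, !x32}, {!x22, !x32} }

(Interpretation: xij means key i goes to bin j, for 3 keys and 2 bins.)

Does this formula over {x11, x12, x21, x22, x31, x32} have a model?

Case x11 = true:
From the singleton clause (!x21), x21 = false.
From the singleton clause (x22), x22 = true.
From the singleton clause (!x31), x31 = false.
From the singleton clause (x32), x32 = true.
But (!x32) is also a unit clause — contradiction.
So x11 must be the other value — set x11 = false.
From the singleton clause (x12), x12 = true.
From the singleton clause (!x22), x22 = false.
From the singleton clause (x21), x21 = true.
From the singleton clause (!x31), x31 = false.
From the singleton clause (x32), x32 = true.
But (!x32) is also a unit clause — contradiction.
Both values of x11 lead to a conflict.
No assignment satisfies every clause.

Unsatisfiable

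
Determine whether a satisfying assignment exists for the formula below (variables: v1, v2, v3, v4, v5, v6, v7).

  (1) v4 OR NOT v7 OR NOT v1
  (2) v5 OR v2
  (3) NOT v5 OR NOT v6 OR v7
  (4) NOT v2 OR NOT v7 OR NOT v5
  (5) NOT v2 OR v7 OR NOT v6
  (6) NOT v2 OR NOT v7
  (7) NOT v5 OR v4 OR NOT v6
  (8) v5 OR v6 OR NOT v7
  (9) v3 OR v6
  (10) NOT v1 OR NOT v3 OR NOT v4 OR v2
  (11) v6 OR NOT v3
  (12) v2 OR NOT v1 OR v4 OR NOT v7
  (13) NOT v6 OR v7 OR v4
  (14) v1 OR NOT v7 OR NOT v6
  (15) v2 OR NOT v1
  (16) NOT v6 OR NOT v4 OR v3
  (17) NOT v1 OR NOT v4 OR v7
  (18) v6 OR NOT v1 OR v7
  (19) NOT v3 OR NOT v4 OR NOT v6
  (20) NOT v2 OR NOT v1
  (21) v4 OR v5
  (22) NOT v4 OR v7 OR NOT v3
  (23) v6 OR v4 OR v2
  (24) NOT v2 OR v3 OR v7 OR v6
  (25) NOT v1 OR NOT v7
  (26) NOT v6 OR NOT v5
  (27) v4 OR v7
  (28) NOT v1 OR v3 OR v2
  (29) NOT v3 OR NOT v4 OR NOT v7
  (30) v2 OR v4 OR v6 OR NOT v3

No, unsatisfiable

Suppose v5 = true.
Unit clause (NOT v6) forces v6 = false.
Unit clause (v3) forces v3 = true.
Now (NOT v3) is unsatisfied and unit — conflict.
Backtrack on v5: now try v5 = false.
Unit clause (v2) forces v2 = true.
Unit clause (NOT v7) forces v7 = false.
Unit clause (NOT v6) forces v6 = false.
Unit clause (v3) forces v3 = true.
Now (NOT v3) is unsatisfied and unit — conflict.
Both values of v5 lead to a conflict.
No assignment satisfies every clause.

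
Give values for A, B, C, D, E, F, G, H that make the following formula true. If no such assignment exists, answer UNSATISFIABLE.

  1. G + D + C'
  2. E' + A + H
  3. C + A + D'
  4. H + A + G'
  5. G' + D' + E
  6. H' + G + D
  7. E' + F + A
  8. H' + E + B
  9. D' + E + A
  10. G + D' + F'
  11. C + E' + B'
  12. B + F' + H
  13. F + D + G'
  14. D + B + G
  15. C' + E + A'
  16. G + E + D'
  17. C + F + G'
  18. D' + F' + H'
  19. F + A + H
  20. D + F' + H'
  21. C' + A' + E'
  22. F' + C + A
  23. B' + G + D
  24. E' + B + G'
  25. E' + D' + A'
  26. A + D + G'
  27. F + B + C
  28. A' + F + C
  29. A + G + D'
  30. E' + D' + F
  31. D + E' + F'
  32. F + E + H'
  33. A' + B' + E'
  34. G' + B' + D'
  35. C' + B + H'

Case G = 1:
Case H = 0:
The clause (A) is unit, so A = 1.
Case D = 0:
The clause (F) is unit, so F = 1.
The clause (B) is unit, so B = 1.
The clause (E') is unit, so E = 0.
The clause (C') is unit, so C = 0.
All clauses are satisfied.

A: 1, B: 1, C: 0, D: 0, E: 0, F: 1, G: 1, H: 0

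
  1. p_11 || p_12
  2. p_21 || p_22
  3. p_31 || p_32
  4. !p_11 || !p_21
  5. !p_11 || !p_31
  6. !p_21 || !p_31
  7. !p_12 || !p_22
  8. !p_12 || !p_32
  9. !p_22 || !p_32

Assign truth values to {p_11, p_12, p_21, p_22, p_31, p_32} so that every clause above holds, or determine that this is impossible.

Suppose p_11 = true.
The clause (!p_21) is unit, so p_21 = false.
The clause (p_22) is unit, so p_22 = true.
The clause (!p_31) is unit, so p_31 = false.
The clause (p_32) is unit, so p_32 = true.
But (!p_32) is also a unit clause — contradiction.
Backtrack on p_11: now try p_11 = false.
The clause (p_12) is unit, so p_12 = true.
The clause (!p_22) is unit, so p_22 = false.
The clause (p_21) is unit, so p_21 = true.
The clause (!p_31) is unit, so p_31 = false.
The clause (p_32) is unit, so p_32 = true.
But (!p_32) is also a unit clause — contradiction.
Either choice for p_11 ends in contradiction.

UNSATISFIABLE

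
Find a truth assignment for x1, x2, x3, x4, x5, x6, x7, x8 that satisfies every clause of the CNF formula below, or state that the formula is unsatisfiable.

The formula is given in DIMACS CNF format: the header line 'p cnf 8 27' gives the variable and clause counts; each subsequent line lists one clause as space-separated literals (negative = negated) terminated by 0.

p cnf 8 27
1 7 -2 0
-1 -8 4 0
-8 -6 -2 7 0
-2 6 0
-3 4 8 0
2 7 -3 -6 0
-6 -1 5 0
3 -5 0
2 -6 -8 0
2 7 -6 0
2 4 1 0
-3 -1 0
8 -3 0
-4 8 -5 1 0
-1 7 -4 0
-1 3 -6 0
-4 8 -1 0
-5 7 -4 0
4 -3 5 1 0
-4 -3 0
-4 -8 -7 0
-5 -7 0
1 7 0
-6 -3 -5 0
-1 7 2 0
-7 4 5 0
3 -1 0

Try x2 = True.
(x6) alone gives x6 = True.
Try x1 = False.
(x7) alone gives x7 = True.
(¬x5) alone gives x5 = False.
(x4) alone gives x4 = True.
(¬x3) alone gives x3 = False.
(¬x8) alone gives x8 = False.
Every clause now holds.

x1 ↦ False,  x2 ↦ True,  x3 ↦ False,  x4 ↦ True,  x5 ↦ False,  x6 ↦ True,  x7 ↦ True,  x8 ↦ False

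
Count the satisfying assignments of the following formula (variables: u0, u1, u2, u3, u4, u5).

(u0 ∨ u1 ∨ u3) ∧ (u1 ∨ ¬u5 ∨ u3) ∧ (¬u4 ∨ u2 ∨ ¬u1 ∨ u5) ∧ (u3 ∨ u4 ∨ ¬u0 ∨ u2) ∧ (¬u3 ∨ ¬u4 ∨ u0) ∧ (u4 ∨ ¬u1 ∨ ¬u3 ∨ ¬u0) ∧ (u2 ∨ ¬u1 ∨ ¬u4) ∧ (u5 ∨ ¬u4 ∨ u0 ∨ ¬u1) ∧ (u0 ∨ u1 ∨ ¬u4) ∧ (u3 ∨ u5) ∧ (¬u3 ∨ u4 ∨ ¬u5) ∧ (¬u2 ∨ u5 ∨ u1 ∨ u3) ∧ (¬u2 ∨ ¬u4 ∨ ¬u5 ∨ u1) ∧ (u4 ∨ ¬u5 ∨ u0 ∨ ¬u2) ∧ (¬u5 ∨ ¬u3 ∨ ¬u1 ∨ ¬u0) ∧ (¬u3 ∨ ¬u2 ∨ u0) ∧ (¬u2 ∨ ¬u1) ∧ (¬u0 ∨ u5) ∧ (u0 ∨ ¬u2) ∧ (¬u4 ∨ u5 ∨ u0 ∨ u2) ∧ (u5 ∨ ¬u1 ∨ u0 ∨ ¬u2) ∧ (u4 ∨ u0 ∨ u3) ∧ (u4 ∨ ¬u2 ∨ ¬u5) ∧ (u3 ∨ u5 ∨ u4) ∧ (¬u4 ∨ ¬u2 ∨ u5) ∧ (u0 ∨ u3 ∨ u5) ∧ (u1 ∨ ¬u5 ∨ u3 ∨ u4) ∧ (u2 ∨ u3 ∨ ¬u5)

3

There are 2^6 = 64 truth assignments over (u0, u1, u2, u3, u4, u5).
Split on u1. With u1 = True, the clauses containing u1 are satisfied and ¬u1 drops from the rest; 1 of the 2^5 = 32 assignments to the other variables satisfy what remains.
With u1 = False, by the same count on the reduced clause set, 2 assignments work.
(One model: u0=F, u1=F, u2=F, u3=T, u4=F, u5=F.)
Total: 1 + 2 = 3.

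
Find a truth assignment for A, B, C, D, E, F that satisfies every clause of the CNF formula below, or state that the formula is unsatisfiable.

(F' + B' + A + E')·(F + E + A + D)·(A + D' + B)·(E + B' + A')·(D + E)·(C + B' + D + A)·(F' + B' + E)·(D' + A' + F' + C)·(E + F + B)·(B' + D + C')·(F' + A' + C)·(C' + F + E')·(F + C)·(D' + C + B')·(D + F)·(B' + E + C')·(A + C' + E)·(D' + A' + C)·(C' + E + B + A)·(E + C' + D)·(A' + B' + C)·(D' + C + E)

A=1, B=0, C=1, D=1, E=1, F=1

Suppose D = 1.
Suppose A = 1.
The clause (C) is unit, so C = 1.
Suppose E = 1.
The clause (F) is unit, so F = 1.
Every clause is now satisfied; B is unconstrained.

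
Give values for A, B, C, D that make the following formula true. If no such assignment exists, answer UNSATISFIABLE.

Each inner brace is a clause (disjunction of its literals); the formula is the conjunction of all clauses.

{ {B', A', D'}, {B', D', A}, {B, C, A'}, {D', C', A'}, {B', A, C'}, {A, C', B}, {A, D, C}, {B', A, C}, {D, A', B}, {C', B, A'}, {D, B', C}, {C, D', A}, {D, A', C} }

Try B = 1.
Try A = 1.
(D') alone gives D = 0.
(C) alone gives C = 1.
All clauses are satisfied.

A=1; B=1; C=1; D=0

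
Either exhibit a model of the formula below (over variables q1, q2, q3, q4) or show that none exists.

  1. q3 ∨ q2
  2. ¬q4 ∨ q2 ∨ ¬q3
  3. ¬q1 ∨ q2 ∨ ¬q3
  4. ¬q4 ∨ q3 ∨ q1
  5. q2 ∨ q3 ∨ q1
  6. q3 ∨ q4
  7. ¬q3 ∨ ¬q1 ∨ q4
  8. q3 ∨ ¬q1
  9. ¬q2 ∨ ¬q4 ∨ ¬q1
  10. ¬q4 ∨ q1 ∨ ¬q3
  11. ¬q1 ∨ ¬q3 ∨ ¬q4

Branch on q3: set q3 = True.
Branch on q4: set q4 = False.
Unit clause (¬q1) forces q1 = False.
No clause remains; q2 is free.

q1: False,  q2: True,  q3: True,  q4: False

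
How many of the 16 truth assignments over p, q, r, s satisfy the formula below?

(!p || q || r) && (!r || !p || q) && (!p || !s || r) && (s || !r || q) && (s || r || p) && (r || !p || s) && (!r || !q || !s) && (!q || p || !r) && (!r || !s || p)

There are 2^4 = 16 truth assignments over (p, q, r, s).
Split on p. With p = true, the clauses containing p are satisfied and !p drops from the rest; 1 of the 2^3 = 8 assignments to the other variables satisfy what remains.
With p = false, by the same count on the reduced clause set, 2 assignments work.
(One model: p=F, q=F, r=F, s=T.)
Total: 1 + 2 = 3.

3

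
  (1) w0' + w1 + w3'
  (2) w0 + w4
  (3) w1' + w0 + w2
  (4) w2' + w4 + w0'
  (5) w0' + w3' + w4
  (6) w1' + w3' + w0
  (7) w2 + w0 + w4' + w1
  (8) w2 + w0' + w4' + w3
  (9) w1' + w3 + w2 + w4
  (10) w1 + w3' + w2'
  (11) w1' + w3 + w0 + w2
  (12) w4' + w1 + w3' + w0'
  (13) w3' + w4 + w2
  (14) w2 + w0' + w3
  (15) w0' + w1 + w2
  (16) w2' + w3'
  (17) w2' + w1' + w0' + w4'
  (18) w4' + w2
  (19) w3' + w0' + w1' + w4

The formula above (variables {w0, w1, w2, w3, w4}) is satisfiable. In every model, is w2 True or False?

True

Suppose w2 = 0.
(w4') alone gives w4 = 0.
(w0) alone gives w0 = 1.
(w3') alone gives w3 = 0.
Now (w3) is unsatisfied and unit — conflict.
So every satisfying assignment has w2 = True.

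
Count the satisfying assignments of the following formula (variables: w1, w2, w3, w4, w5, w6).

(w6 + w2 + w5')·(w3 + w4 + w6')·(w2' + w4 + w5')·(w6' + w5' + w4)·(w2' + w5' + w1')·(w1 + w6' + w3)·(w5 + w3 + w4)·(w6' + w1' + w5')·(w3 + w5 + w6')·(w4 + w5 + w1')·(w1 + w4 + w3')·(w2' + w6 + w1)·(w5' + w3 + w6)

12

There are 2^6 = 64 truth assignments over (w1, w2, w3, w4, w5, w6).
Split on w6. With w6 = 1, the clauses containing w6 are satisfied and w6' drops from the rest; 6 of the 2^5 = 32 assignments to the other variables satisfy what remains.
With w6 = 0, by the same count on the reduced clause set, 6 assignments work.
Total: 6 + 6 = 12.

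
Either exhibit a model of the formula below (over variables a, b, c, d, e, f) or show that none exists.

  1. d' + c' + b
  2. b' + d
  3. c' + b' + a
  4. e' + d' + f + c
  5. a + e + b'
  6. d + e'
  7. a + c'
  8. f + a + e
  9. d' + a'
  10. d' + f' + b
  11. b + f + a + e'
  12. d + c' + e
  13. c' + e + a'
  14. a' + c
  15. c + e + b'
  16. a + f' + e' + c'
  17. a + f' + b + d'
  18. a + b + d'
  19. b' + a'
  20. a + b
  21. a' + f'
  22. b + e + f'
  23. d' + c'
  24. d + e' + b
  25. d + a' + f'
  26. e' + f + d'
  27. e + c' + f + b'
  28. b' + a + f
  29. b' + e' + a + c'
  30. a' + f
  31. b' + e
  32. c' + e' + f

a ↦ 0; b ↦ 1; c ↦ 0; d ↦ 1; e ↦ 1; f ↦ 1

Suppose b = 1.
From the singleton clause (d), d = 1.
From the singleton clause (a'), a = 0.
From the singleton clause (c'), c = 0.
From the singleton clause (e), e = 1.
From the singleton clause (f), f = 1.
Every clause now holds.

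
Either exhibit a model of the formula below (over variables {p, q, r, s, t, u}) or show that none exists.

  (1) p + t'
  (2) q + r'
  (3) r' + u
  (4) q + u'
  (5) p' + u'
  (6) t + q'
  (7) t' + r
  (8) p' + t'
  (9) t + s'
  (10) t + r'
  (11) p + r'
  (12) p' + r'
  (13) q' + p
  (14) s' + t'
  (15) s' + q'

p=1; q=0; r=0; s=0; t=0; u=0

Suppose p = 1.
The clause (u') is unit, so u = 0.
The clause (r') is unit, so r = 0.
The clause (t') is unit, so t = 0.
The clause (q') is unit, so q = 0.
The clause (s') is unit, so s = 0.
Every clause now holds.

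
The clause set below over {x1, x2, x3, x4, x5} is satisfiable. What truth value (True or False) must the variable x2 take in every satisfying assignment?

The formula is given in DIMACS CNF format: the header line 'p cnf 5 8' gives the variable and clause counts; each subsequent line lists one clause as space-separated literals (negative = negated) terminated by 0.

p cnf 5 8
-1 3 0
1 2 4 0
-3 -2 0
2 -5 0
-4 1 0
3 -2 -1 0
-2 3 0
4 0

False

Suppose x2 = True.
From the singleton clause (¬x3), x3 = False.
That conflicts with the unit clause (x3).
So every satisfying assignment has x2 = False.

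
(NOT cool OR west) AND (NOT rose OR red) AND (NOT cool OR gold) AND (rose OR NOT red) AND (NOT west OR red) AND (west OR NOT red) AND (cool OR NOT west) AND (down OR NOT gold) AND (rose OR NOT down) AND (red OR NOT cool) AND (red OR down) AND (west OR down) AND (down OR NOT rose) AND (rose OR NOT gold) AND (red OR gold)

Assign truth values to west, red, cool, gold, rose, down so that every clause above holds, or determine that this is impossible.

west=true,  red=true,  cool=true,  gold=true,  rose=true,  down=true

Branch on cool: set cool = true.
Unit clause (west) forces west = true.
Unit clause (gold) forces gold = true.
Unit clause (red) forces red = true.
Unit clause (rose) forces rose = true.
Unit clause (down) forces down = true.
All clauses are satisfied.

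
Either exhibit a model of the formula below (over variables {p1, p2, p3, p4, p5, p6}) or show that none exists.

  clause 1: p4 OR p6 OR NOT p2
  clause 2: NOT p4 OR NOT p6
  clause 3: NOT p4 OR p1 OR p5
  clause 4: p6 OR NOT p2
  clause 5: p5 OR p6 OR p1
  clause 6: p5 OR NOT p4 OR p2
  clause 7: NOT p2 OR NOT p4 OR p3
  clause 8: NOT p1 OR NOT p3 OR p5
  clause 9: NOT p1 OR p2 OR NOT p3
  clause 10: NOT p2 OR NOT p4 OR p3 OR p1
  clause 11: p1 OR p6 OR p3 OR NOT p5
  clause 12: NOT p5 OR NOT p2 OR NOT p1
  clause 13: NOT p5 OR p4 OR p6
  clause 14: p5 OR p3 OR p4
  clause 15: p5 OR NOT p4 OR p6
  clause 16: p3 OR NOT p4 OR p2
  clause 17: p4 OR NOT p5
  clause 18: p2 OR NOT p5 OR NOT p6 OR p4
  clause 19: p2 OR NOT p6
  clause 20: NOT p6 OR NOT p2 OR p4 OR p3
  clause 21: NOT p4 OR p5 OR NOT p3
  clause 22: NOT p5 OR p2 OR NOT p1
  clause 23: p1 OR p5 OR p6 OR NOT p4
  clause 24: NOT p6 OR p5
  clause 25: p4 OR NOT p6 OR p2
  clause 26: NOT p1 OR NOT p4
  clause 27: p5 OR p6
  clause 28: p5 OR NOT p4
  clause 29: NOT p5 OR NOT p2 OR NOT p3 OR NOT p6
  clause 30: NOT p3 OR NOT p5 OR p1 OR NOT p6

p1=false, p2=false, p3=true, p4=true, p5=true, p6=false

Case p4 = true:
Unit clause (NOT p6) forces p6 = false.
Unit clause (NOT p2) forces p2 = false.
Unit clause (p5) forces p5 = true.
Unit clause (p3) forces p3 = true.
Unit clause (NOT p1) forces p1 = false.
All clauses are satisfied.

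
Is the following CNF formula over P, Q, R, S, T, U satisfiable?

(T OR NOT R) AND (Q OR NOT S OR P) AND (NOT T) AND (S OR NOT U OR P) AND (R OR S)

Yes

Unit clause (NOT T) forces T = false.
Unit clause (NOT R) forces R = false.
Unit clause (S) forces S = true.
Branch on Q: set Q = true.
No clause remains; P, U are free.
A satisfying assignment: P=true, Q=true, R=false, S=true, T=false, U=true.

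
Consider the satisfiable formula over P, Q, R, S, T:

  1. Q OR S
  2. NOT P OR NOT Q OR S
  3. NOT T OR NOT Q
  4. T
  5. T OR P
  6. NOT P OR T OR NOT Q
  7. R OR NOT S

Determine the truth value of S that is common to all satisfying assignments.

True

Suppose S = false.
Unit clause (Q) forces Q = true.
Unit clause (NOT P) forces P = false.
Unit clause (NOT T) forces T = false.
That conflicts with the unit clause (T).
So every satisfying assignment has S = True.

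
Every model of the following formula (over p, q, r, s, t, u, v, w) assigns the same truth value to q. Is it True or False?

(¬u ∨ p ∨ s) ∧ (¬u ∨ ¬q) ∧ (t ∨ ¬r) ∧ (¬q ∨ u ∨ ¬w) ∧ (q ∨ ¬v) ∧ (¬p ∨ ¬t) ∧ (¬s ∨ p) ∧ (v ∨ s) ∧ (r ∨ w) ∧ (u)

Suppose q = True.
From the singleton clause (¬u), u = False.
That conflicts with the unit clause (u).
So every satisfying assignment has q = False.

False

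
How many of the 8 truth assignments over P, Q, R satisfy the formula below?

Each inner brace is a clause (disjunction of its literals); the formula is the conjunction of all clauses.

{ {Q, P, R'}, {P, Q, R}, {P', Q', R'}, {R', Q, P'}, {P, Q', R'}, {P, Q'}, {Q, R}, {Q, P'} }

There are 2^3 = 8 truth assignments over (P, Q, R).
Check each against the 8 clauses (columns in the order P, Q, R):
  F F F  ✗ fails (P + Q + R)
  F F T  ✗ fails (Q + P + R')
  F T F  ✗ fails (P + Q')
  F T T  ✗ fails (P + Q' + R')
  T F F  ✗ fails (Q + R)
  T F T  ✗ fails (R' + Q + P')
  T T F  ✓ satisfies all
  T T T  ✗ fails (P' + Q' + R')
1 of the 8 rows is a model.

1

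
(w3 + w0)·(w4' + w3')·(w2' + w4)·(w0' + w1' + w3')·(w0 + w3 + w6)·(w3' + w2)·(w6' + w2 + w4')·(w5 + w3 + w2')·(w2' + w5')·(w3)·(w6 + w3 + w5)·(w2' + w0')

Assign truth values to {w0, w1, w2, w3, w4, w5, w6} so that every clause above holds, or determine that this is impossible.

The clause (w3) is unit, so w3 = 1.
The clause (w4') is unit, so w4 = 0.
The clause (w2') is unit, so w2 = 0.
That conflicts with the unit clause (w2).

UNSATISFIABLE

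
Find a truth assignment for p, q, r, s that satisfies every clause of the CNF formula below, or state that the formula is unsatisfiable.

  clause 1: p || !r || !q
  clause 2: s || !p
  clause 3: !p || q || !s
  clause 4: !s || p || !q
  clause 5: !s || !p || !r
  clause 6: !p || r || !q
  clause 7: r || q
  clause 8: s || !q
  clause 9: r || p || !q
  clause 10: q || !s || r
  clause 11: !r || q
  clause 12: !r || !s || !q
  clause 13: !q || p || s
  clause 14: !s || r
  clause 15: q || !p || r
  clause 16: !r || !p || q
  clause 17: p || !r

UNSATISFIABLE

Try s = true.
(r) alone gives r = true.
(!p) alone gives p = false.
But (p) is also a unit clause — contradiction.
That branch fails; take s = false instead.
(!p) alone gives p = false.
(!q) alone gives q = false.
(r) alone gives r = true.
But (!r) is also a unit clause — contradiction.
Neither s = true nor s = false works.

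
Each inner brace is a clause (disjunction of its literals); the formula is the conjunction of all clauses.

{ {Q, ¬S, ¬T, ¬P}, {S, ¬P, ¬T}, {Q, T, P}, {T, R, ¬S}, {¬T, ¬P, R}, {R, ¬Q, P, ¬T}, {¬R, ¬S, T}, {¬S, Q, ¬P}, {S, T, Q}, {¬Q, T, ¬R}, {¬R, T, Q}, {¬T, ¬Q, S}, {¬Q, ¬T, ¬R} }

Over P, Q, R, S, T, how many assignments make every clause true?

6

There are 2^5 = 32 truth assignments over (P, Q, R, S, T).
Split on Q. With Q = True, the clauses containing Q are satisfied and ¬Q drops from the rest; 2 of the 2^4 = 16 assignments to the other variables satisfy what remains.
With Q = False, by the same count on the reduced clause set, 4 assignments work.
(One model: P=F, Q=F, R=F, S=F, T=T.)
Total: 2 + 4 = 6.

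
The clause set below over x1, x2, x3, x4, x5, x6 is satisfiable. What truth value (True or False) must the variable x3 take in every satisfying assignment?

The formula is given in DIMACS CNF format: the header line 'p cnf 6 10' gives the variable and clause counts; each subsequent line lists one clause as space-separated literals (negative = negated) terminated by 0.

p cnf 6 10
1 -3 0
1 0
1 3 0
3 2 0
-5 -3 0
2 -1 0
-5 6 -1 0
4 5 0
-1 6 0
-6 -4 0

False

Suppose x3 = True.
From the singleton clause (x1), x1 = True.
From the singleton clause (¬x5), x5 = False.
From the singleton clause (x2), x2 = True.
From the singleton clause (x4), x4 = True.
From the singleton clause (x6), x6 = True.
That conflicts with the unit clause (¬x6).
So every satisfying assignment has x3 = False.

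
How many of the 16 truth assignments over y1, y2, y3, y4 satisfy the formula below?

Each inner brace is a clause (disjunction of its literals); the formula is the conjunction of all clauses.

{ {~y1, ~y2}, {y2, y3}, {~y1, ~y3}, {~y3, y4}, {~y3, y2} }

3

There are 2^4 = 16 truth assignments over (y1, y2, y3, y4).
Check each against the 5 clauses (columns in the order y1, y2, y3, y4):
  F F F F  ✗ fails (y2 | y3)
  F F F T  ✗ fails (y2 | y3)
  F F T F  ✗ fails (~y3 | y4)
  F F T T  ✗ fails (~y3 | y2)
  F T F F  ✓ satisfies all
  F T F T  ✓ satisfies all
  F T T F  ✗ fails (~y3 | y4)
  F T T T  ✓ satisfies all
  T F F F  ✗ fails (y2 | y3)
  T F F T  ✗ fails (y2 | y3)
  T F T F  ✗ fails (~y1 | ~y3)
  T F T T  ✗ fails (~y1 | ~y3)
  T T F F  ✗ fails (~y1 | ~y2)
  T T F T  ✗ fails (~y1 | ~y2)
  T T T F  ✗ fails (~y1 | ~y2)
  T T T T  ✗ fails (~y1 | ~y2)
3 of the 16 rows are models.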